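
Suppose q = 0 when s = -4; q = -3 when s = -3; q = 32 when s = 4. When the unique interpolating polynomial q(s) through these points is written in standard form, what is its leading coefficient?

1

Build the Lagrange basis polynomials:
L_0(s) = (s + 3)(s - 4) / [8] = (1/8)s^2 - (1/8)s - 3/2
L_1(s) = (s + 4)(s - 4) / [-7] = -(1/7)s^2 + 16/7
L_2(s) = (s + 4)(s + 3) / [56] = (1/56)s^2 + (1/8)s + 3/14
q(s) = 0·L_0 + (-3)·L_1 + 32·L_2
Only the coefficient of s^2 is needed; take it from each L_i and combine:
0·(1/8) + (-3)·(-1/7) + 32·(1/56) = 1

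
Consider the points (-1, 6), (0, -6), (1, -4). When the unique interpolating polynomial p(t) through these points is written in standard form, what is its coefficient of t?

-5

Build the Lagrange basis polynomials:
L_0(t) = t(t - 1) / [2] = (1/2)t^2 - (1/2)t
L_1(t) = (t + 1)(t - 1) / [-1] = -t^2 + 1
L_2(t) = (t + 1)t / [2] = (1/2)t^2 + (1/2)t
p(t) = 6·L_0 + (-6)·L_1 + (-4)·L_2
Only the coefficient of t is needed; take it from each L_i and combine:
6·(-1/2) + (-6)·(0) + (-4)·(1/2) = -5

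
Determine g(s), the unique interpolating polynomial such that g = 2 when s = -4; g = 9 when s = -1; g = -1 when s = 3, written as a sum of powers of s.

L_0(s) = (s + 1)(s - 3) / [21] = (1/21)s^2 - (2/21)s - 1/7
L_1(s) = (s + 4)(s - 3) / [-12] = -(1/12)s^2 - (1/12)s + 1
L_2(s) = (s + 4)(s + 1) / [28] = (1/28)s^2 + (5/28)s + 1/7
g(s) = 2·L_0 + 9·L_1 + (-1)·L_2
  2·L_0(s) = (2/21)s^2 - (4/21)s - 2/7
  9·L_1(s) = -(3/4)s^2 - (3/4)s + 9
  (-1)·L_2(s) = -(1/28)s^2 - (5/28)s - 1/7
Adding term by term: -(29/42)s^2 - (47/42)s + 60/7

g(s) = -(29/42)s^2 - (47/42)s + 60/7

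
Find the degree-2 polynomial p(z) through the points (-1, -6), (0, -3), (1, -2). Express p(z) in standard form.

p(z) = -z^2 + 2z - 3

Newton's divided differences:
p[-1,0] = (-3 - (-6)) / (0 - (-1)) = 3
p[0,1] = (-2 - (-3)) / (1 - 0) = 1
p[-1,0,1] = (1 - 3) / (1 - (-1)) = -1
p(z) = -6 + 3·(z + 1) + (-1)·(z + 1)z
Expanding: p(z) = -z^2 + 2z - 3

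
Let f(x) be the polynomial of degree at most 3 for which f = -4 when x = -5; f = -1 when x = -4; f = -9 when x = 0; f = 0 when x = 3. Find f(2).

-7

Using Newton's divided-difference form:
f[-5,-4] = (-1 - (-4)) / (-4 - (-5)) = 3
f[-4,0] = (-9 - (-1)) / (0 - (-4)) = -2
f[0,3] = (0 - (-9)) / (3 - 0) = 3
f[-5,-4,0] = (-2 - 3) / (0 - (-5)) = -1
f[-4,0,3] = (3 - (-2)) / (3 - (-4)) = 5/7
f[-5,-4,0,3] = (5/7 - (-1)) / (3 - (-5)) = 3/14
f(2) = -4 + 3·(7) + (-1)·(7)·(6) + (3/14)·(7)·(6)·(2) = -7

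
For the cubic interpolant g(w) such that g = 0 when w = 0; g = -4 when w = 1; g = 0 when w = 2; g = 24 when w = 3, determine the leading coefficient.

2

L_0(w) = (w - 1)(w - 2)(w - 3) / [-6] = -(1/6)w^3 + w^2 - (11/6)w + 1
L_1(w) = w(w - 2)(w - 3) / [2] = (1/2)w^3 - (5/2)w^2 + 3w
L_2(w) = w(w - 1)(w - 3) / [-2] = -(1/2)w^3 + 2w^2 - (3/2)w
L_3(w) = w(w - 1)(w - 2) / [6] = (1/6)w^3 - (1/2)w^2 + (1/3)w
g(w) = 0·L_0 + (-4)·L_1 + 0·L_2 + 24·L_3
Only the coefficient of w^3 is needed; take it from each L_i and combine:
0·(-1/6) + (-4)·(1/2) + 0·(-1/2) + 24·(1/6) = 2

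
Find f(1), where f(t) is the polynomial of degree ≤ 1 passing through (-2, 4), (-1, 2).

L_0(1) = (2)/[(-1)] = -2
L_1(1) = (3)/[(1)] = 3
Sum: 4·(-2) + 2·(3) = -2

-2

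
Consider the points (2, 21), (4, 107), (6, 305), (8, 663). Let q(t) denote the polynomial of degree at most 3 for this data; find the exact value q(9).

L_0(9) = (5)·(3)·(1)/[(-2)·(-4)·(-6)] = -5/16
L_1(9) = (7)·(3)·(1)/[(2)·(-2)·(-4)] = 21/16
L_2(9) = (7)·(5)·(1)/[(4)·(2)·(-2)] = -35/16
L_3(9) = (7)·(5)·(3)/[(6)·(4)·(2)] = 35/16
Sum: 21·(-5/16) + 107·(21/16) + 305·(-35/16) + 663·(35/16) = 917

917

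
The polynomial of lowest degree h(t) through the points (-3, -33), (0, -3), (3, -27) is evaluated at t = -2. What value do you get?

-17

Using Newton's divided-difference form:
h[-3,0] = (-3 - (-33)) / (0 - (-3)) = 10
h[0,3] = (-27 - (-3)) / (3 - 0) = -8
h[-3,0,3] = (-8 - 10) / (3 - (-3)) = -3
h(-2) = -33 + 10·(1) + (-3)·(1)·(-2) = -17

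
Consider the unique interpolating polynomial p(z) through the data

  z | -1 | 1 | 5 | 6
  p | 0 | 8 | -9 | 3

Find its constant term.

243/28

Build the Lagrange basis polynomials:
L_0(z) = (z - 1)(z - 5)(z - 6) / [-84] = -(1/84)z^3 + (1/7)z^2 - (41/84)z + 5/14
L_1(z) = (z + 1)(z - 5)(z - 6) / [40] = (1/40)z^3 - (1/4)z^2 + (19/40)z + 3/4
L_2(z) = (z + 1)(z - 1)(z - 6) / [-24] = -(1/24)z^3 + (1/4)z^2 + (1/24)z - 1/4
L_3(z) = (z + 1)(z - 1)(z - 5) / [35] = (1/35)z^3 - (1/7)z^2 - (1/35)z + 1/7
p(z) = 0·L_0 + 8·L_1 + (-9)·L_2 + 3·L_3
Only the constant term is needed; take it from each L_i and combine:
0·(5/14) + 8·(3/4) + (-9)·(-1/4) + 3·(1/7) = 243/28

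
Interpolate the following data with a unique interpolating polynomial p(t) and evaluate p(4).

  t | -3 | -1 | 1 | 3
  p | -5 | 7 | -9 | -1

Evaluate each Lagrange basis at t = 4:
L_0(4) = (5)·(3)·(1)/[(-2)·(-4)·(-6)] = -5/16
L_1(4) = (7)·(3)·(1)/[(2)·(-2)·(-4)] = 21/16
L_2(4) = (7)·(5)·(1)/[(4)·(2)·(-2)] = -35/16
L_3(4) = (7)·(5)·(3)/[(6)·(4)·(2)] = 35/16
Sum: (-5)·(-5/16) + 7·(21/16) + (-9)·(-35/16) + (-1)·(35/16) = 113/4

113/4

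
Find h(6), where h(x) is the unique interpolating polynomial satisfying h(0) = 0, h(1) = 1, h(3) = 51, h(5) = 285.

Evaluate each Lagrange basis at x = 6:
L_0(6) = (5)·(3)·(1)/[(-1)·(-3)·(-5)] = -1
L_1(6) = (6)·(3)·(1)/[(1)·(-2)·(-4)] = 9/4
L_2(6) = (6)·(5)·(1)/[(3)·(2)·(-2)] = -5/2
L_3(6) = (6)·(5)·(3)/[(5)·(4)·(2)] = 9/4
Sum: 0 + 1·(9/4) + 51·(-5/2) + 285·(9/4) = 516

516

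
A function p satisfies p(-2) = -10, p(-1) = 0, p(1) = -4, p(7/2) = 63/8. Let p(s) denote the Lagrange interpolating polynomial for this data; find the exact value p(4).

L_0(4) = (5)·(3)·(1/2)/[(-1)·(-3)·(-11/2)] = -5/11
L_1(4) = (6)·(3)·(1/2)/[(1)·(-2)·(-9/2)] = 1
L_2(4) = (6)·(5)·(1/2)/[(3)·(2)·(-5/2)] = -1
L_3(4) = (6)·(5)·(3)/[(11/2)·(9/2)·(5/2)] = 16/11
Sum: (-10)·(-5/11) + 0 + (-4)·(-1) + 63/8·(16/11) = 20

20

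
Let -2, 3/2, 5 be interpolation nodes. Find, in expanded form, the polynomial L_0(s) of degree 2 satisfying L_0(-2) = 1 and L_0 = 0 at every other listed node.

L_0(s) = (s - 3/2)(s - 5) / [(-7/2)·(-7)]
       = (s^2 - (13/2)s + 15/2) / (49/2)

L_0(s) = (2/49)s^2 - (13/49)s + 15/49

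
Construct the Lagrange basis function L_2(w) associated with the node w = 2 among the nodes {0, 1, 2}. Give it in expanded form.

L_2(w) = w(w - 1) / [(2)·(1)]
       = (w^2 - w) / (2)

L_2(w) = (1/2)w^2 - (1/2)w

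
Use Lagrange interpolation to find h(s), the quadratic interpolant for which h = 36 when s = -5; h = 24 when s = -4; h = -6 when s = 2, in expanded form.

L_0(s) = (s + 4)(s - 2) / [7] = (1/7)s^2 + (2/7)s - 8/7
L_1(s) = (s + 5)(s - 2) / [-6] = -(1/6)s^2 - (1/2)s + 5/3
L_2(s) = (s + 5)(s + 4) / [42] = (1/42)s^2 + (3/14)s + 10/21
h(s) = 36·L_0 + 24·L_1 + (-6)·L_2
  36·L_0(s) = (36/7)s^2 + (72/7)s - 288/7
  24·L_1(s) = -4s^2 - 12s + 40
  (-6)·L_2(s) = -(1/7)s^2 - (9/7)s - 20/7
Adding term by term: s^2 - 3s - 4

h(s) = s^2 - 3s - 4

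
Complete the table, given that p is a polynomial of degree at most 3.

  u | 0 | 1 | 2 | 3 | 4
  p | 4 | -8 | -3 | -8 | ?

-50

The 4 known values determine p uniquely (degree ≤ 3).
Evaluate each Lagrange basis at u = 4:
L_0(4) = (3)·(2)·(1)/[(-1)·(-2)·(-3)] = -1
L_1(4) = (4)·(2)·(1)/[(1)·(-1)·(-2)] = 4
L_2(4) = (4)·(3)·(1)/[(2)·(1)·(-1)] = -6
L_3(4) = (4)·(3)·(2)/[(3)·(2)·(1)] = 4
Sum: 4·(-1) + (-8)·(4) + (-3)·(-6) + (-8)·(4) = -50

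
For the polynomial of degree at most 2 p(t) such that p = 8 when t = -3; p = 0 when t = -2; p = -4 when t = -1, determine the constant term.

L_0(t) = (t + 2)(t + 1) / [2] = (1/2)t^2 + (3/2)t + 1
L_1(t) = (t + 3)(t + 1) / [-1] = -t^2 - 4t - 3
L_2(t) = (t + 3)(t + 2) / [2] = (1/2)t^2 + (5/2)t + 3
p(t) = 8·L_0 + 0·L_1 + (-4)·L_2
Only the constant term is needed; take it from each L_i and combine:
8·(1) + 0·(-3) + (-4)·(3) = -4

-4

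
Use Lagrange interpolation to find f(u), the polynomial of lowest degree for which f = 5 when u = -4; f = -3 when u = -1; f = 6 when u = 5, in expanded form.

f(u) = (25/54)u^2 - (19/54)u - 103/27

Build the Lagrange basis polynomials:
L_0(u) = (u + 1)(u - 5) / [27] = (1/27)u^2 - (4/27)u - 5/27
L_1(u) = (u + 4)(u - 5) / [-18] = -(1/18)u^2 + (1/18)u + 10/9
L_2(u) = (u + 4)(u + 1) / [54] = (1/54)u^2 + (5/54)u + 2/27
f(u) = 5·L_0 + (-3)·L_1 + 6·L_2
  5·L_0(u) = (5/27)u^2 - (20/27)u - 25/27
  (-3)·L_1(u) = (1/6)u^2 - (1/6)u - 10/3
  6·L_2(u) = (1/9)u^2 + (5/9)u + 4/9
Adding term by term: (25/54)u^2 - (19/54)u - 103/27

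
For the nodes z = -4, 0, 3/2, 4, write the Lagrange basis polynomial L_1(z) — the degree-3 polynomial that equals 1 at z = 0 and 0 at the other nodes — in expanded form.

L_1(z) = (1/24)z^3 - (1/16)z^2 - (2/3)z + 1

L_1(z) = (z + 4)(z - 3/2)(z - 4) / [(4)·(-3/2)·(-4)]
       = (z^3 - (3/2)z^2 - 16z + 24) / (24)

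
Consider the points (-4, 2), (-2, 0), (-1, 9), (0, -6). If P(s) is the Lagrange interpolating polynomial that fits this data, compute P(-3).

Evaluate each Lagrange basis at s = -3:
L_0(-3) = (-1)·(-2)·(-3)/[(-2)·(-3)·(-4)] = 1/4
L_1(-3) = (1)·(-2)·(-3)/[(2)·(-1)·(-2)] = 3/2
L_2(-3) = (1)·(-1)·(-3)/[(3)·(1)·(-1)] = -1
L_3(-3) = (1)·(-1)·(-2)/[(4)·(2)·(1)] = 1/4
Sum: 2·(1/4) + 0 + 9·(-1) + (-6)·(1/4) = -10

-10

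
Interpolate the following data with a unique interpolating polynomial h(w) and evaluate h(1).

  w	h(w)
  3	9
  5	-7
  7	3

51

L_0(1) = (-4)·(-6)/[(-2)·(-4)] = 3
L_1(1) = (-2)·(-6)/[(2)·(-2)] = -3
L_2(1) = (-2)·(-4)/[(4)·(2)] = 1
Sum: 9·(3) + (-7)·(-3) + 3·(1) = 51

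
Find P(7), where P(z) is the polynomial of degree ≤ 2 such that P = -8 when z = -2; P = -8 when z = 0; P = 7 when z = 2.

881/8

Evaluate each Lagrange basis at z = 7:
L_0(7) = (7)·(5)/[(-2)·(-4)] = 35/8
L_1(7) = (9)·(5)/[(2)·(-2)] = -45/4
L_2(7) = (9)·(7)/[(4)·(2)] = 63/8
Sum: (-8)·(35/8) + (-8)·(-45/4) + 7·(63/8) = 881/8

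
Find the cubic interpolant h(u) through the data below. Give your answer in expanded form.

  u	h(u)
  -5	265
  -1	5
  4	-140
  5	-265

Newton's divided differences:
h[-5,-1] = (5 - 265) / (-1 - (-5)) = -65
h[-1,4] = (-140 - 5) / (4 - (-1)) = -29
h[4,5] = (-265 - (-140)) / (5 - 4) = -125
h[-5,-1,4] = (-29 - (-65)) / (4 - (-5)) = 4
h[-1,4,5] = (-125 - (-29)) / (5 - (-1)) = -16
h[-5,-1,4,5] = (-16 - 4) / (5 - (-5)) = -2
h(u) = 265 + (-65)·(u + 5) + 4·(u + 5)(u + 1) + (-2)·(u + 5)(u + 1)(u - 4)
Expanding: h(u) = -2u^3 - 3u

h(u) = -2u^3 - 3u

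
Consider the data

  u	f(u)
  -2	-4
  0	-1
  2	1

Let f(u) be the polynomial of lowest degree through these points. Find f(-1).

L_0(-1) = (-1)·(-3)/[(-2)·(-4)] = 3/8
L_1(-1) = (1)·(-3)/[(2)·(-2)] = 3/4
L_2(-1) = (1)·(-1)/[(4)·(2)] = -1/8
Sum: (-4)·(3/8) + (-1)·(3/4) + 1·(-1/8) = -19/8

-19/8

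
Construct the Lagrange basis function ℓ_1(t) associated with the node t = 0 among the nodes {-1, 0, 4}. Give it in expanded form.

ℓ_1(t) = (t + 1)(t - 4) / [(1)·(-4)]
       = (t^2 - 3t - 4) / (-4)

ℓ_1(t) = -(1/4)t^2 + (3/4)t + 1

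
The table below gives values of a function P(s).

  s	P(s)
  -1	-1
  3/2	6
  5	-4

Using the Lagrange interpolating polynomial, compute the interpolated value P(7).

-703/35

L_0(7) = (11/2)·(2)/[(-5/2)·(-6)] = 11/15
L_1(7) = (8)·(2)/[(5/2)·(-7/2)] = -64/35
L_2(7) = (8)·(11/2)/[(6)·(7/2)] = 44/21
Sum: (-1)·(11/15) + 6·(-64/35) + (-4)·(44/21) = -703/35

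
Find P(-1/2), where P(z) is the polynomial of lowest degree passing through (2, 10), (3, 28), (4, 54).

0

Evaluate each Lagrange basis at z = -1/2:
L_0(-1/2) = (-7/2)·(-9/2)/[(-1)·(-2)] = 63/8
L_1(-1/2) = (-5/2)·(-9/2)/[(1)·(-1)] = -45/4
L_2(-1/2) = (-5/2)·(-7/2)/[(2)·(1)] = 35/8
Sum: 10·(63/8) + 28·(-45/4) + 54·(35/8) = 0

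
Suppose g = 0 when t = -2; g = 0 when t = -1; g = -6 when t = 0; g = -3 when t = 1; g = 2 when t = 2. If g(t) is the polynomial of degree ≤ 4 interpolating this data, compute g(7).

Evaluate each Lagrange basis at t = 7:
L_0(7) = (8)·(7)·(6)·(5)/[(-1)·(-2)·(-3)·(-4)] = 70
L_1(7) = (9)·(7)·(6)·(5)/[(1)·(-1)·(-2)·(-3)] = -315
L_2(7) = (9)·(8)·(6)·(5)/[(2)·(1)·(-1)·(-2)] = 540
L_3(7) = (9)·(8)·(7)·(5)/[(3)·(2)·(1)·(-1)] = -420
L_4(7) = (9)·(8)·(7)·(6)/[(4)·(3)·(2)·(1)] = 126
Sum: 0 + 0 + (-6)·(540) + (-3)·(-420) + 2·(126) = -1728

-1728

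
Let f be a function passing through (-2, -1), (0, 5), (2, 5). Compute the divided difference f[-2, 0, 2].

-3/4

f[-2,0] = (5 - (-1)) / (0 - (-2)) = 3
f[0,2] = (5 - 5) / (2 - 0) = 0
f[-2,0,2] = (0 - 3) / (2 - (-2)) = -3/4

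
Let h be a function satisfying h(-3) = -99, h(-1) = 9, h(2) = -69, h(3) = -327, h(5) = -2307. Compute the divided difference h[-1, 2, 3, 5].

-31

h[-1,2] = (-69 - 9) / (2 - (-1)) = -26
h[2,3] = (-327 - (-69)) / (3 - 2) = -258
h[3,5] = (-2307 - (-327)) / (5 - 3) = -990
h[-1,2,3] = (-258 - (-26)) / (3 - (-1)) = -58
h[2,3,5] = (-990 - (-258)) / (5 - 2) = -244
h[-1,2,3,5] = (-244 - (-58)) / (5 - (-1)) = -31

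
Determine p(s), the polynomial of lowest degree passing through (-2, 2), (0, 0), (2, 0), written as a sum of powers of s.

p(s) = (1/4)s^2 - (1/2)s

Newton's divided differences:
p[-2,0] = (0 - 2) / (0 - (-2)) = -1
p[0,2] = (0 - 0) / (2 - 0) = 0
p[-2,0,2] = (0 - (-1)) / (2 - (-2)) = 1/4
p(s) = 2 + (-1)·(s + 2) + (1/4)·(s + 2)s
Expanding: p(s) = (1/4)s^2 - (1/2)s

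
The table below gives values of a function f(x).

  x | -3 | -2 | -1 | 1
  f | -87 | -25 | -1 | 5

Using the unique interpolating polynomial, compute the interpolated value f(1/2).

25/8

Using Newton's divided-difference form:
f[-3,-2] = (-25 - (-87)) / (-2 - (-3)) = 62
f[-2,-1] = (-1 - (-25)) / (-1 - (-2)) = 24
f[-1,1] = (5 - (-1)) / (1 - (-1)) = 3
f[-3,-2,-1] = (24 - 62) / (-1 - (-3)) = -19
f[-2,-1,1] = (3 - 24) / (1 - (-2)) = -7
f[-3,-2,-1,1] = (-7 - (-19)) / (1 - (-3)) = 3
f(1/2) = -87 + 62·(7/2) + (-19)·(7/2)·(5/2) + 3·(7/2)·(5/2)·(3/2) = 25/8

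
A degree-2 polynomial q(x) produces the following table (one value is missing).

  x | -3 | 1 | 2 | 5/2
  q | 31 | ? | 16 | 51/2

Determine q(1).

The 3 known values determine q uniquely (degree ≤ 2).
L_0(1) = (-1)·(-3/2)/[(-5)·(-11/2)] = 3/55
L_1(1) = (4)·(-3/2)/[(5)·(-1/2)] = 12/5
L_2(1) = (4)·(-1)/[(11/2)·(1/2)] = -16/11
Sum: 31·(3/55) + 16·(12/5) + 51/2·(-16/11) = 3

3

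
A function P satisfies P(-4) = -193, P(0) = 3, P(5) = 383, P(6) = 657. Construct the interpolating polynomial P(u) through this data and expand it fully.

L_0(u) = u(u - 5)(u - 6) / [-360] = -(1/360)u^3 + (11/360)u^2 - (1/12)u
L_1(u) = (u + 4)(u - 5)(u - 6) / [120] = (1/120)u^3 - (7/120)u^2 - (7/60)u + 1
L_2(u) = (u + 4)u(u - 6) / [-45] = -(1/45)u^3 + (2/45)u^2 + (8/15)u
L_3(u) = (u + 4)u(u - 5) / [60] = (1/60)u^3 - (1/60)u^2 - (1/3)u
P(u) = (-193)·L_0 + 3·L_1 + 383·L_2 + 657·L_3
  (-193)·L_0(u) = (193/360)u^3 - (2123/360)u^2 + (193/12)u
  3·L_1(u) = (1/40)u^3 - (7/40)u^2 - (7/20)u + 3
  383·L_2(u) = -(383/45)u^3 + (766/45)u^2 + (3064/15)u
  657·L_3(u) = (219/20)u^3 - (219/20)u^2 - 219u
Adding term by term: 3u^3 + u + 3

P(u) = 3u^3 + u + 3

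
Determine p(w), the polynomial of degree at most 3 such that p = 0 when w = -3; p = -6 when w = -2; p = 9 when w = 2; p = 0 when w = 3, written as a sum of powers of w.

L_0(w) = (w + 2)(w - 2)(w - 3) / [-30] = -(1/30)w^3 + (1/10)w^2 + (2/15)w - 2/5
L_1(w) = (w + 3)(w - 2)(w - 3) / [20] = (1/20)w^3 - (1/10)w^2 - (9/20)w + 9/10
L_2(w) = (w + 3)(w + 2)(w - 3) / [-20] = -(1/20)w^3 - (1/10)w^2 + (9/20)w + 9/10
L_3(w) = (w + 3)(w + 2)(w - 2) / [30] = (1/30)w^3 + (1/10)w^2 - (2/15)w - 2/5
p(w) = 0·L_0 + (-6)·L_1 + 9·L_2 + 0·L_3
  0·L_0(w) = 0
  (-6)·L_1(w) = -(3/10)w^3 + (3/5)w^2 + (27/10)w - 27/5
  9·L_2(w) = -(9/20)w^3 - (9/10)w^2 + (81/20)w + 81/10
  0·L_3(w) = 0
Adding term by term: -(3/4)w^3 - (3/10)w^2 + (27/4)w + 27/10

p(w) = -(3/4)w^3 - (3/10)w^2 + (27/4)w + 27/10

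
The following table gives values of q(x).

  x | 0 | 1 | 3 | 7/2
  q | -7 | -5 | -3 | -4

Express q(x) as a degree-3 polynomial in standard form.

q(x) = -(26/105)x^3 + (23/35)x^2 + (167/105)x - 7

Newton's divided differences:
q[0,1] = (-5 - (-7)) / (1 - 0) = 2
q[1,3] = (-3 - (-5)) / (3 - 1) = 1
q[3,7/2] = (-4 - (-3)) / (7/2 - 3) = -2
q[0,1,3] = (1 - 2) / (3 - 0) = -1/3
q[1,3,7/2] = (-2 - 1) / (7/2 - 1) = -6/5
q[0,1,3,7/2] = (-6/5 - (-1/3)) / (7/2 - 0) = -26/105
q(x) = -7 + 2·x + (-1/3)·x(x - 1) + (-26/105)·x(x - 1)(x - 3)
Expanding: q(x) = -(26/105)x^3 + (23/35)x^2 + (167/105)x - 7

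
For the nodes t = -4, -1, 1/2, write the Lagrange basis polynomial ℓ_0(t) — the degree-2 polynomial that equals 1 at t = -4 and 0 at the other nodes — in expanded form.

ℓ_0(t) = (t + 1)(t - 1/2) / [(-3)·(-9/2)]
       = (t^2 + (1/2)t - 1/2) / (27/2)

ℓ_0(t) = (2/27)t^2 + (1/27)t - 1/27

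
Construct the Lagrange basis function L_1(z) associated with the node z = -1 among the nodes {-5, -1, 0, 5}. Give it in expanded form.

L_1(z) = (z + 5)z(z - 5) / [(4)·(-1)·(-6)]
       = (z^3 - 25z) / (24)

L_1(z) = (1/24)z^3 - (25/24)z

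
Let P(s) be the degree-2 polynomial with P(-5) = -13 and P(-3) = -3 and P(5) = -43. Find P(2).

Evaluate each Lagrange basis at s = 2:
L_0(2) = (5)·(-3)/[(-2)·(-10)] = -3/4
L_1(2) = (7)·(-3)/[(2)·(-8)] = 21/16
L_2(2) = (7)·(5)/[(10)·(8)] = 7/16
Sum: (-13)·(-3/4) + (-3)·(21/16) + (-43)·(7/16) = -13

-13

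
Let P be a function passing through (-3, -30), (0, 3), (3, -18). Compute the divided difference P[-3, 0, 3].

P[-3,0] = (3 - (-30)) / (0 - (-3)) = 11
P[0,3] = (-18 - 3) / (3 - 0) = -7
P[-3,0,3] = (-7 - 11) / (3 - (-3)) = -3

-3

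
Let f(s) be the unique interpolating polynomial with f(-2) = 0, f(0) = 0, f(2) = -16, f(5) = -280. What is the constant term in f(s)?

L_0(s) = s(s - 2)(s - 5) / [-56] = -(1/56)s^3 + (1/8)s^2 - (5/28)s
L_1(s) = (s + 2)(s - 2)(s - 5) / [20] = (1/20)s^3 - (1/4)s^2 - (1/5)s + 1
L_2(s) = (s + 2)s(s - 5) / [-24] = -(1/24)s^3 + (1/8)s^2 + (5/12)s
L_3(s) = (s + 2)s(s - 2) / [105] = (1/105)s^3 - (4/105)s
f(s) = 0·L_0 + 0·L_1 + (-16)·L_2 + (-280)·L_3
Only the constant term is needed; take it from each L_i and combine:
0·(0) + 0·(1) + (-16)·(0) + (-280)·(0) = 0

0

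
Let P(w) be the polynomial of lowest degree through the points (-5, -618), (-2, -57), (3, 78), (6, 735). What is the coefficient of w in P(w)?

3

Build the Lagrange basis polynomials:
L_0(w) = (w + 2)(w - 3)(w - 6) / [-264] = -(1/264)w^3 + (7/264)w^2 - 3/22
L_1(w) = (w + 5)(w - 3)(w - 6) / [120] = (1/120)w^3 - (1/30)w^2 - (9/40)w + 3/4
L_2(w) = (w + 5)(w + 2)(w - 6) / [-120] = -(1/120)w^3 - (1/120)w^2 + (4/15)w + 1/2
L_3(w) = (w + 5)(w + 2)(w - 3) / [264] = (1/264)w^3 + (1/66)w^2 - (1/24)w - 5/44
P(w) = (-618)·L_0 + (-57)·L_1 + 78·L_2 + 735·L_3
Only the coefficient of w is needed; take it from each L_i and combine:
(-618)·(0) + (-57)·(-9/40) + 78·(4/15) + 735·(-1/24) = 3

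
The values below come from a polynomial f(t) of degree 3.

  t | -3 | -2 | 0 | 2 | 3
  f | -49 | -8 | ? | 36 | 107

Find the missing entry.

The 4 known values determine f uniquely (degree ≤ 3).
L_0(0) = (2)·(-2)·(-3)/[(-1)·(-5)·(-6)] = -2/5
L_1(0) = (3)·(-2)·(-3)/[(1)·(-4)·(-5)] = 9/10
L_2(0) = (3)·(2)·(-3)/[(5)·(4)·(-1)] = 9/10
L_3(0) = (3)·(2)·(-2)/[(6)·(5)·(1)] = -2/5
Sum: (-49)·(-2/5) + (-8)·(9/10) + 36·(9/10) + 107·(-2/5) = 2

2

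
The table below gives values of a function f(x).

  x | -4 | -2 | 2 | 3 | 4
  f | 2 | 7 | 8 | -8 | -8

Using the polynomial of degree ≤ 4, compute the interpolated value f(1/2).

1793/64

Using Newton's divided-difference form:
f[-4,-2] = (7 - 2) / (-2 - (-4)) = 5/2
f[-2,2] = (8 - 7) / (2 - (-2)) = 1/4
f[2,3] = (-8 - 8) / (3 - 2) = -16
f[3,4] = (-8 - (-8)) / (4 - 3) = 0
f[-4,-2,2] = (1/4 - 5/2) / (2 - (-4)) = -3/8
f[-2,2,3] = (-16 - 1/4) / (3 - (-2)) = -13/4
f[2,3,4] = (0 - (-16)) / (4 - 2) = 8
f[-4,-2,2,3] = (-13/4 - (-3/8)) / (3 - (-4)) = -23/56
f[-2,2,3,4] = (8 - (-13/4)) / (4 - (-2)) = 15/8
f[-4,-2,2,3,4] = (15/8 - (-23/56)) / (4 - (-4)) = 2/7
f(1/2) = 2 + (5/2)·(9/2) + (-3/8)·(9/2)·(5/2) + (-23/56)·(9/2)·(5/2)·(-3/2) + (2/7)·(9/2)·(5/2)·(-3/2)·(-5/2) = 1793/64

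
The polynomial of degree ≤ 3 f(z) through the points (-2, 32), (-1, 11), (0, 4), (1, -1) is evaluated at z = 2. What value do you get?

-16

L_0(2) = (3)·(2)·(1)/[(-1)·(-2)·(-3)] = -1
L_1(2) = (4)·(2)·(1)/[(1)·(-1)·(-2)] = 4
L_2(2) = (4)·(3)·(1)/[(2)·(1)·(-1)] = -6
L_3(2) = (4)·(3)·(2)/[(3)·(2)·(1)] = 4
Sum: 32·(-1) + 11·(4) + 4·(-6) + (-1)·(4) = -16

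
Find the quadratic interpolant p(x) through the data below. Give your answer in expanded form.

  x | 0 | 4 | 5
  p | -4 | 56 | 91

p(x) = 4x^2 - x - 4

L_0(x) = (x - 4)(x - 5) / [20] = (1/20)x^2 - (9/20)x + 1
L_1(x) = x(x - 5) / [-4] = -(1/4)x^2 + (5/4)x
L_2(x) = x(x - 4) / [5] = (1/5)x^2 - (4/5)x
p(x) = (-4)·L_0 + 56·L_1 + 91·L_2
  (-4)·L_0(x) = -(1/5)x^2 + (9/5)x - 4
  56·L_1(x) = -14x^2 + 70x
  91·L_2(x) = (91/5)x^2 - (364/5)x
Adding term by term: 4x^2 - x - 4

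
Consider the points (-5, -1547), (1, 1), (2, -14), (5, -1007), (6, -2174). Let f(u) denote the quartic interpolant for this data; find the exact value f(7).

-4139

Using Newton's divided-difference form:
f[-5,1] = (1 - (-1547)) / (1 - (-5)) = 258
f[1,2] = (-14 - 1) / (2 - 1) = -15
f[2,5] = (-1007 - (-14)) / (5 - 2) = -331
f[5,6] = (-2174 - (-1007)) / (6 - 5) = -1167
f[-5,1,2] = (-15 - 258) / (2 - (-5)) = -39
f[1,2,5] = (-331 - (-15)) / (5 - 1) = -79
f[2,5,6] = (-1167 - (-331)) / (6 - 2) = -209
f[-5,1,2,5] = (-79 - (-39)) / (5 - (-5)) = -4
f[1,2,5,6] = (-209 - (-79)) / (6 - 1) = -26
f[-5,1,2,5,6] = (-26 - (-4)) / (6 - (-5)) = -2
f(7) = -1547 + 258·(12) + (-39)·(12)·(6) + (-4)·(12)·(6)·(5) + (-2)·(12)·(6)·(5)·(2) = -4139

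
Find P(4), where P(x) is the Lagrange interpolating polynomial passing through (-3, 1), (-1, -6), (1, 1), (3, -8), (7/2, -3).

Evaluate each Lagrange basis at x = 4:
L_0(4) = (5)·(3)·(1)·(1/2)/[(-2)·(-4)·(-6)·(-13/2)] = 5/208
L_1(4) = (7)·(3)·(1)·(1/2)/[(2)·(-2)·(-4)·(-9/2)] = -7/48
L_2(4) = (7)·(5)·(1)·(1/2)/[(4)·(2)·(-2)·(-5/2)] = 7/16
L_3(4) = (7)·(5)·(3)·(1/2)/[(6)·(4)·(2)·(-1/2)] = -35/16
L_4(4) = (7)·(5)·(3)·(1)/[(13/2)·(9/2)·(5/2)·(1/2)] = 112/39
Sum: 1·(5/208) + (-6)·(-7/48) + 1·(7/16) + (-8)·(-35/16) + (-3)·(112/39) = 1063/104

1063/104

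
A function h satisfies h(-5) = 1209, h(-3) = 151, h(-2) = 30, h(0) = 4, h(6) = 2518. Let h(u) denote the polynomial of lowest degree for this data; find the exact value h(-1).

5

L_0(-1) = (2)·(1)·(-1)·(-7)/[(-2)·(-3)·(-5)·(-11)] = 7/165
L_1(-1) = (4)·(1)·(-1)·(-7)/[(2)·(-1)·(-3)·(-9)] = -14/27
L_2(-1) = (4)·(2)·(-1)·(-7)/[(3)·(1)·(-2)·(-8)] = 7/6
L_3(-1) = (4)·(2)·(1)·(-7)/[(5)·(3)·(2)·(-6)] = 14/45
L_4(-1) = (4)·(2)·(1)·(-1)/[(11)·(9)·(8)·(6)] = -1/594
Sum: 1209·(7/165) + 151·(-14/27) + 30·(7/6) + 4·(14/45) + 2518·(-1/594) = 5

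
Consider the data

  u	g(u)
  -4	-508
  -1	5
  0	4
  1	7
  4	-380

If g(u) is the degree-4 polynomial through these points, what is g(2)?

Evaluate each Lagrange basis at u = 2:
L_0(2) = (3)·(2)·(1)·(-2)/[(-3)·(-4)·(-5)·(-8)] = -1/40
L_1(2) = (6)·(2)·(1)·(-2)/[(3)·(-1)·(-2)·(-5)] = 4/5
L_2(2) = (6)·(3)·(1)·(-2)/[(4)·(1)·(-1)·(-4)] = -9/4
L_3(2) = (6)·(3)·(2)·(-2)/[(5)·(2)·(1)·(-3)] = 12/5
L_4(2) = (6)·(3)·(2)·(1)/[(8)·(5)·(4)·(3)] = 3/40
Sum: (-508)·(-1/40) + 5·(4/5) + 4·(-9/4) + 7·(12/5) + (-380)·(3/40) = -4

-4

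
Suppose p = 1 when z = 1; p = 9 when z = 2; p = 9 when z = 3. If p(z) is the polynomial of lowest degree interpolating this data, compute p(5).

Using Newton's divided-difference form:
p[1,2] = (9 - 1) / (2 - 1) = 8
p[2,3] = (9 - 9) / (3 - 2) = 0
p[1,2,3] = (0 - 8) / (3 - 1) = -4
p(5) = 1 + 8·(4) + (-4)·(4)·(3) = -15

-15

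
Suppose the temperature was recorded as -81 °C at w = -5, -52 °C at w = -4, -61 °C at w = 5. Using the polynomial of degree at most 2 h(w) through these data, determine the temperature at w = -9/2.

Using Newton's divided-difference form:
h[-5,-4] = (-52 - (-81)) / (-4 - (-5)) = 29
h[-4,5] = (-61 - (-52)) / (5 - (-4)) = -1
h[-5,-4,5] = (-1 - 29) / (5 - (-5)) = -3
h(-9/2) = -81 + 29·(1/2) + (-3)·(1/2)·(-1/2) = -263/4

-263/4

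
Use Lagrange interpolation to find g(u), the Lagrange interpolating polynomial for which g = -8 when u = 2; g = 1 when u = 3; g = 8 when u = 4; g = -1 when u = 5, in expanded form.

g(u) = -(7/3)u^3 + 20u^2 - (140/3)u + 24

L_0(u) = (u - 3)(u - 4)(u - 5) / [-6] = -(1/6)u^3 + 2u^2 - (47/6)u + 10
L_1(u) = (u - 2)(u - 4)(u - 5) / [2] = (1/2)u^3 - (11/2)u^2 + 19u - 20
L_2(u) = (u - 2)(u - 3)(u - 5) / [-2] = -(1/2)u^3 + 5u^2 - (31/2)u + 15
L_3(u) = (u - 2)(u - 3)(u - 4) / [6] = (1/6)u^3 - (3/2)u^2 + (13/3)u - 4
g(u) = (-8)·L_0 + 1·L_1 + 8·L_2 + (-1)·L_3
  (-8)·L_0(u) = (4/3)u^3 - 16u^2 + (188/3)u - 80
  1·L_1(u) = (1/2)u^3 - (11/2)u^2 + 19u - 20
  8·L_2(u) = -4u^3 + 40u^2 - 124u + 120
  (-1)·L_3(u) = -(1/6)u^3 + (3/2)u^2 - (13/3)u + 4
Adding term by term: -(7/3)u^3 + 20u^2 - (140/3)u + 24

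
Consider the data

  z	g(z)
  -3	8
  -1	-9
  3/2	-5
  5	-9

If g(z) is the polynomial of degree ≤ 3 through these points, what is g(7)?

L_0(7) = (8)·(11/2)·(2)/[(-2)·(-9/2)·(-8)] = -11/9
L_1(7) = (10)·(11/2)·(2)/[(2)·(-5/2)·(-6)] = 11/3
L_2(7) = (10)·(8)·(2)/[(9/2)·(5/2)·(-7/2)] = -256/63
L_3(7) = (10)·(8)·(11/2)/[(8)·(6)·(7/2)] = 55/21
Sum: 8·(-11/9) + (-9)·(11/3) + (-5)·(-256/63) + (-9)·(55/21) = -2900/63

-2900/63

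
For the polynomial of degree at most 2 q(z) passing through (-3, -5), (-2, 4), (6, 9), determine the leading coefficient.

L_0(z) = (z + 2)(z - 6) / [9] = (1/9)z^2 - (4/9)z - 4/3
L_1(z) = (z + 3)(z - 6) / [-8] = -(1/8)z^2 + (3/8)z + 9/4
L_2(z) = (z + 3)(z + 2) / [72] = (1/72)z^2 + (5/72)z + 1/12
q(z) = (-5)·L_0 + 4·L_1 + 9·L_2
Only the coefficient of z^2 is needed; take it from each L_i and combine:
(-5)·(1/9) + 4·(-1/8) + 9·(1/72) = -67/72

-67/72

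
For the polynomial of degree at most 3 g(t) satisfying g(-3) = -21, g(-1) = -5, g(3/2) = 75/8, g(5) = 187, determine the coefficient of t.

3

L_0(t) = (t + 1)(t - 3/2)(t - 5) / [-72] = -(1/72)t^3 + (11/144)t^2 - (1/72)t - 5/48
L_1(t) = (t + 3)(t - 3/2)(t - 5) / [30] = (1/30)t^3 - (7/60)t^2 - (2/5)t + 3/4
L_2(t) = (t + 3)(t + 1)(t - 5) / [-315/8] = -(8/315)t^3 + (8/315)t^2 + (136/315)t + 8/21
L_3(t) = (t + 3)(t + 1)(t - 3/2) / [168] = (1/168)t^3 + (5/336)t^2 - (1/56)t - 3/112
g(t) = (-21)·L_0 + (-5)·L_1 + (75/8)·L_2 + 187·L_3
Only the coefficient of t is needed; take it from each L_i and combine:
(-21)·(-1/72) + (-5)·(-2/5) + (75/8)·(136/315) + 187·(-1/56) = 3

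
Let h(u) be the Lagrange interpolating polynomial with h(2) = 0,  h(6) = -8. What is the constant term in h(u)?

Build the Lagrange basis polynomials:
L_0(u) = (u - 6) / [-4] = -(1/4)u + 3/2
L_1(u) = (u - 2) / [4] = (1/4)u - 1/2
h(u) = 0·L_0 + (-8)·L_1
Only the constant term is needed; take it from each L_i and combine:
0·(3/2) + (-8)·(-1/2) = 4

4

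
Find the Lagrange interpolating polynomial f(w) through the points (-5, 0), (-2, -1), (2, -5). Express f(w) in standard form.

Build the Lagrange basis polynomials:
L_0(w) = (w + 2)(w - 2) / [21] = (1/21)w^2 - 4/21
L_1(w) = (w + 5)(w - 2) / [-12] = -(1/12)w^2 - (1/4)w + 5/6
L_2(w) = (w + 5)(w + 2) / [28] = (1/28)w^2 + (1/4)w + 5/14
f(w) = 0·L_0 + (-1)·L_1 + (-5)·L_2
  0·L_0(w) = 0
  (-1)·L_1(w) = (1/12)w^2 + (1/4)w - 5/6
  (-5)·L_2(w) = -(5/28)w^2 - (5/4)w - 25/14
Adding term by term: -(2/21)w^2 - w - 55/21

f(w) = -(2/21)w^2 - w - 55/21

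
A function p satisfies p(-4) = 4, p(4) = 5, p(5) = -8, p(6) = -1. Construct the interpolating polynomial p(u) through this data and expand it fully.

p(u) = (55/48)u^3 - (115/16)u^2 - (437/24)u + 239/2

Newton's divided differences:
p[-4,4] = (5 - 4) / (4 - (-4)) = 1/8
p[4,5] = (-8 - 5) / (5 - 4) = -13
p[5,6] = (-1 - (-8)) / (6 - 5) = 7
p[-4,4,5] = (-13 - 1/8) / (5 - (-4)) = -35/24
p[4,5,6] = (7 - (-13)) / (6 - 4) = 10
p[-4,4,5,6] = (10 - (-35/24)) / (6 - (-4)) = 55/48
p(u) = 4 + (1/8)·(u + 4) + (-35/24)·(u + 4)(u - 4) + (55/48)·(u + 4)(u - 4)(u - 5)
Expanding: p(u) = (55/48)u^3 - (115/16)u^2 - (437/24)u + 239/2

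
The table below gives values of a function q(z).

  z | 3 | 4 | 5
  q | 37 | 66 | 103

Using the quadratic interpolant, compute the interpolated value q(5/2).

51/2

L_0(5/2) = (-3/2)·(-5/2)/[(-1)·(-2)] = 15/8
L_1(5/2) = (-1/2)·(-5/2)/[(1)·(-1)] = -5/4
L_2(5/2) = (-1/2)·(-3/2)/[(2)·(1)] = 3/8
Sum: 37·(15/8) + 66·(-5/4) + 103·(3/8) = 51/2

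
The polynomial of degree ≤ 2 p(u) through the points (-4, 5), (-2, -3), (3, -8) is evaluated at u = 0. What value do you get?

Evaluate each Lagrange basis at u = 0:
L_0(0) = (2)·(-3)/[(-2)·(-7)] = -3/7
L_1(0) = (4)·(-3)/[(2)·(-5)] = 6/5
L_2(0) = (4)·(2)/[(7)·(5)] = 8/35
Sum: 5·(-3/7) + (-3)·(6/5) + (-8)·(8/35) = -53/7

-53/7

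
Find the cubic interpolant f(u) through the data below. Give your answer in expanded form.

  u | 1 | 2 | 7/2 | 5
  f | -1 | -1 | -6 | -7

f(u) = (5/9)u^3 - (89/18)u^2 + (197/18)u - 68/9

L_0(u) = (u - 2)(u - 7/2)(u - 5) / [-10] = -(1/10)u^3 + (21/20)u^2 - (69/20)u + 7/2
L_1(u) = (u - 1)(u - 7/2)(u - 5) / [9/2] = (2/9)u^3 - (19/9)u^2 + (52/9)u - 35/9
L_2(u) = (u - 1)(u - 2)(u - 5) / [-45/8] = -(8/45)u^3 + (64/45)u^2 - (136/45)u + 16/9
L_3(u) = (u - 1)(u - 2)(u - 7/2) / [18] = (1/18)u^3 - (13/36)u^2 + (25/36)u - 7/18
f(u) = (-1)·L_0 + (-1)·L_1 + (-6)·L_2 + (-7)·L_3
  (-1)·L_0(u) = (1/10)u^3 - (21/20)u^2 + (69/20)u - 7/2
  (-1)·L_1(u) = -(2/9)u^3 + (19/9)u^2 - (52/9)u + 35/9
  (-6)·L_2(u) = (16/15)u^3 - (128/15)u^2 + (272/15)u - 32/3
  (-7)·L_3(u) = -(7/18)u^3 + (91/36)u^2 - (175/36)u + 49/18
Adding term by term: (5/9)u^3 - (89/18)u^2 + (197/18)u - 68/9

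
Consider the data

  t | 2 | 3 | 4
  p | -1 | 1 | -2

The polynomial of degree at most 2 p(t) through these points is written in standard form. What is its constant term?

-20

Build the Lagrange basis polynomials:
L_0(t) = (t - 3)(t - 4) / [2] = (1/2)t^2 - (7/2)t + 6
L_1(t) = (t - 2)(t - 4) / [-1] = -t^2 + 6t - 8
L_2(t) = (t - 2)(t - 3) / [2] = (1/2)t^2 - (5/2)t + 3
p(t) = (-1)·L_0 + 1·L_1 + (-2)·L_2
Only the constant term is needed; take it from each L_i and combine:
(-1)·(6) + 1·(-8) + (-2)·(3) = -20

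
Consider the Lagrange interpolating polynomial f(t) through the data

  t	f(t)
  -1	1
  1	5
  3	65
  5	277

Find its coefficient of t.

Build the Lagrange basis polynomials:
L_0(t) = (t - 1)(t - 3)(t - 5) / [-48] = -(1/48)t^3 + (3/16)t^2 - (23/48)t + 5/16
L_1(t) = (t + 1)(t - 3)(t - 5) / [16] = (1/16)t^3 - (7/16)t^2 + (7/16)t + 15/16
L_2(t) = (t + 1)(t - 1)(t - 5) / [-16] = -(1/16)t^3 + (5/16)t^2 + (1/16)t - 5/16
L_3(t) = (t + 1)(t - 1)(t - 3) / [48] = (1/48)t^3 - (1/16)t^2 - (1/48)t + 1/16
f(t) = 1·L_0 + 5·L_1 + 65·L_2 + 277·L_3
Only the coefficient of t is needed; take it from each L_i and combine:
1·(-23/48) + 5·(7/16) + 65·(1/16) + 277·(-1/48) = 0

0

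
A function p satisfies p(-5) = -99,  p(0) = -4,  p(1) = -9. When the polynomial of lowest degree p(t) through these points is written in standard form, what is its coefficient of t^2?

-4

The leading coefficient equals the top divided difference p[-5,0,1].
p[-5,0] = (-4 - (-99)) / (0 - (-5)) = 19
p[0,1] = (-9 - (-4)) / (1 - 0) = -5
p[-5,0,1] = (-5 - 19) / (1 - (-5)) = -4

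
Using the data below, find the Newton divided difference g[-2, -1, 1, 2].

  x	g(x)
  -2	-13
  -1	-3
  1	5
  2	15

g[-2,-1] = (-3 - (-13)) / (-1 - (-2)) = 10
g[-1,1] = (5 - (-3)) / (1 - (-1)) = 4
g[1,2] = (15 - 5) / (2 - 1) = 10
g[-2,-1,1] = (4 - 10) / (1 - (-2)) = -2
g[-1,1,2] = (10 - 4) / (2 - (-1)) = 2
g[-2,-1,1,2] = (2 - (-2)) / (2 - (-2)) = 1

1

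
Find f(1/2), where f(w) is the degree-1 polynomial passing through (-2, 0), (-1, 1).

L_0(1/2) = (3/2)/[(-1)] = -3/2
L_1(1/2) = (5/2)/[(1)] = 5/2
Sum: 0 + 1·(5/2) = 5/2

5/2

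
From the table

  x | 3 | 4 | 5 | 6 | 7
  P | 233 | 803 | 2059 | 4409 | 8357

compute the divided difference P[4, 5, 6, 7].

84

P[4,5] = (2059 - 803) / (5 - 4) = 1256
P[5,6] = (4409 - 2059) / (6 - 5) = 2350
P[6,7] = (8357 - 4409) / (7 - 6) = 3948
P[4,5,6] = (2350 - 1256) / (6 - 4) = 547
P[5,6,7] = (3948 - 2350) / (7 - 5) = 799
P[4,5,6,7] = (799 - 547) / (7 - 4) = 84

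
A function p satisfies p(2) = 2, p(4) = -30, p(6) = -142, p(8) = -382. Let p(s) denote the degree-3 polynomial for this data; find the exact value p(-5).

Evaluate each Lagrange basis at s = -5:
L_0(-5) = (-9)·(-11)·(-13)/[(-2)·(-4)·(-6)] = 429/16
L_1(-5) = (-7)·(-11)·(-13)/[(2)·(-2)·(-4)] = -1001/16
L_2(-5) = (-7)·(-9)·(-13)/[(4)·(2)·(-2)] = 819/16
L_3(-5) = (-7)·(-9)·(-11)/[(6)·(4)·(2)] = -231/16
Sum: 2·(429/16) + (-30)·(-1001/16) + (-142)·(819/16) + (-382)·(-231/16) = 177

177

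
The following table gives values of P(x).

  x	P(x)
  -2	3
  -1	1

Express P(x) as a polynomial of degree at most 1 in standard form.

L_0(x) = (x + 1) / [-1] = -x - 1
L_1(x) = (x + 2) / [1] = x + 2
P(x) = 3·L_0 + 1·L_1
  3·L_0(x) = -3x - 3
  1·L_1(x) = x + 2
Adding term by term: -2x - 1

P(x) = -2x - 1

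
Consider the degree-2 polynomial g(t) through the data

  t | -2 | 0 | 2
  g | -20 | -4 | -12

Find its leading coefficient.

The leading coefficient equals the top divided difference g[-2,0,2].
g[-2,0] = (-4 - (-20)) / (0 - (-2)) = 8
g[0,2] = (-12 - (-4)) / (2 - 0) = -4
g[-2,0,2] = (-4 - 8) / (2 - (-2)) = -3

-3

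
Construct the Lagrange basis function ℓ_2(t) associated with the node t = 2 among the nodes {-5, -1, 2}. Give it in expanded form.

ℓ_2(t) = (t + 5)(t + 1) / [(7)·(3)]
       = (t^2 + 6t + 5) / (21)

ℓ_2(t) = (1/21)t^2 + (2/7)t + 5/21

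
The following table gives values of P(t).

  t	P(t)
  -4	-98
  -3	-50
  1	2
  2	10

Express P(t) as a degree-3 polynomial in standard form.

P(t) = t^3 - t^2 + 4t - 2

Newton's divided differences:
P[-4,-3] = (-50 - (-98)) / (-3 - (-4)) = 48
P[-3,1] = (2 - (-50)) / (1 - (-3)) = 13
P[1,2] = (10 - 2) / (2 - 1) = 8
P[-4,-3,1] = (13 - 48) / (1 - (-4)) = -7
P[-3,1,2] = (8 - 13) / (2 - (-3)) = -1
P[-4,-3,1,2] = (-1 - (-7)) / (2 - (-4)) = 1
P(t) = -98 + 48·(t + 4) + (-7)·(t + 4)(t + 3) + 1·(t + 4)(t + 3)(t - 1)
Expanding: P(t) = t^3 - t^2 + 4t - 2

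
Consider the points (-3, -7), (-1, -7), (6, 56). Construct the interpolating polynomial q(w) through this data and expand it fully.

Build the Lagrange basis polynomials:
L_0(w) = (w + 1)(w - 6) / [18] = (1/18)w^2 - (5/18)w - 1/3
L_1(w) = (w + 3)(w - 6) / [-14] = -(1/14)w^2 + (3/14)w + 9/7
L_2(w) = (w + 3)(w + 1) / [63] = (1/63)w^2 + (4/63)w + 1/21
q(w) = (-7)·L_0 + (-7)·L_1 + 56·L_2
  (-7)·L_0(w) = -(7/18)w^2 + (35/18)w + 7/3
  (-7)·L_1(w) = (1/2)w^2 - (3/2)w - 9
  56·L_2(w) = (8/9)w^2 + (32/9)w + 8/3
Adding term by term: w^2 + 4w - 4

q(w) = w^2 + 4w - 4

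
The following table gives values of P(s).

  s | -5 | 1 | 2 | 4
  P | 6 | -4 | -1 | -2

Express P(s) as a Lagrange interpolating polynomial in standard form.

Build the Lagrange basis polynomials:
L_0(s) = (s - 1)(s - 2)(s - 4) / [-378] = -(1/378)s^3 + (1/54)s^2 - (1/27)s + 4/189
L_1(s) = (s + 5)(s - 2)(s - 4) / [18] = (1/18)s^3 - (1/18)s^2 - (11/9)s + 20/9
L_2(s) = (s + 5)(s - 1)(s - 4) / [-14] = -(1/14)s^3 + (3/2)s - 10/7
L_3(s) = (s + 5)(s - 1)(s - 2) / [54] = (1/54)s^3 + (1/27)s^2 - (13/54)s + 5/27
P(s) = 6·L_0 + (-4)·L_1 + (-1)·L_2 + (-2)·L_3
  6·L_0(s) = -(1/63)s^3 + (1/9)s^2 - (2/9)s + 8/63
  (-4)·L_1(s) = -(2/9)s^3 + (2/9)s^2 + (44/9)s - 80/9
  (-1)·L_2(s) = (1/14)s^3 - (3/2)s + 10/7
  (-2)·L_3(s) = -(1/27)s^3 - (2/27)s^2 + (13/27)s - 10/27
Adding term by term: -(11/54)s^3 + (7/27)s^2 + (197/54)s - 208/27

P(s) = -(11/54)s^3 + (7/27)s^2 + (197/54)s - 208/27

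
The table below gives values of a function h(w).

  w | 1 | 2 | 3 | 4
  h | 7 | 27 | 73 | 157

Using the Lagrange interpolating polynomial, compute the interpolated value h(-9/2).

Evaluate each Lagrange basis at w = -9/2:
L_0(-9/2) = (-13/2)·(-15/2)·(-17/2)/[(-1)·(-2)·(-3)] = 1105/16
L_1(-9/2) = (-11/2)·(-15/2)·(-17/2)/[(1)·(-1)·(-2)] = -2805/16
L_2(-9/2) = (-11/2)·(-13/2)·(-17/2)/[(2)·(1)·(-1)] = 2431/16
L_3(-9/2) = (-11/2)·(-13/2)·(-15/2)/[(3)·(2)·(1)] = -715/16
Sum: 7·(1105/16) + 27·(-2805/16) + 73·(2431/16) + 157·(-715/16) = -349/2

-349/2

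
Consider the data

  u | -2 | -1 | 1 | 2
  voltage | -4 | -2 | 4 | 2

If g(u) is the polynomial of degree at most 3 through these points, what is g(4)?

Evaluate each Lagrange basis at u = 4:
L_0(4) = (5)·(3)·(2)/[(-1)·(-3)·(-4)] = -5/2
L_1(4) = (6)·(3)·(2)/[(1)·(-2)·(-3)] = 6
L_2(4) = (6)·(5)·(2)/[(3)·(2)·(-1)] = -10
L_3(4) = (6)·(5)·(3)/[(4)·(3)·(1)] = 15/2
Sum: (-4)·(-5/2) + (-2)·(6) + 4·(-10) + 2·(15/2) = -27

-27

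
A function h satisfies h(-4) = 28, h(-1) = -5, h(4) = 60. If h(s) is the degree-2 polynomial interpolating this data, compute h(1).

Evaluate each Lagrange basis at s = 1:
L_0(1) = (2)·(-3)/[(-3)·(-8)] = -1/4
L_1(1) = (5)·(-3)/[(3)·(-5)] = 1
L_2(1) = (5)·(2)/[(8)·(5)] = 1/4
Sum: 28·(-1/4) + (-5)·(1) + 60·(1/4) = 3

3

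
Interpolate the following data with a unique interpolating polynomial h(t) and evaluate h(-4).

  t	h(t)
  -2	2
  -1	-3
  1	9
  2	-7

Evaluate each Lagrange basis at t = -4:
L_0(-4) = (-3)·(-5)·(-6)/[(-1)·(-3)·(-4)] = 15/2
L_1(-4) = (-2)·(-5)·(-6)/[(1)·(-2)·(-3)] = -10
L_2(-4) = (-2)·(-3)·(-6)/[(3)·(2)·(-1)] = 6
L_3(-4) = (-2)·(-3)·(-5)/[(4)·(3)·(1)] = -5/2
Sum: 2·(15/2) + (-3)·(-10) + 9·(6) + (-7)·(-5/2) = 233/2

233/2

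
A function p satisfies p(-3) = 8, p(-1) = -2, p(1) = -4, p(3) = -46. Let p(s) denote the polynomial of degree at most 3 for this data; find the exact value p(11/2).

Using Newton's divided-difference form:
p[-3,-1] = (-2 - 8) / (-1 - (-3)) = -5
p[-1,1] = (-4 - (-2)) / (1 - (-1)) = -1
p[1,3] = (-46 - (-4)) / (3 - 1) = -21
p[-3,-1,1] = (-1 - (-5)) / (1 - (-3)) = 1
p[-1,1,3] = (-21 - (-1)) / (3 - (-1)) = -5
p[-3,-1,1,3] = (-5 - 1) / (3 - (-3)) = -1
p(11/2) = 8 + (-5)·(17/2) + 1·(17/2)·(13/2) + (-1)·(17/2)·(13/2)·(9/2) = -1823/8

-1823/8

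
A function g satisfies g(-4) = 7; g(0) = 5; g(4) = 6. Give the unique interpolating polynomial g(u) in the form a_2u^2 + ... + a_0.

Build the Lagrange basis polynomials:
L_0(u) = u(u - 4) / [32] = (1/32)u^2 - (1/8)u
L_1(u) = (u + 4)(u - 4) / [-16] = -(1/16)u^2 + 1
L_2(u) = (u + 4)u / [32] = (1/32)u^2 + (1/8)u
g(u) = 7·L_0 + 5·L_1 + 6·L_2
  7·L_0(u) = (7/32)u^2 - (7/8)u
  5·L_1(u) = -(5/16)u^2 + 5
  6·L_2(u) = (3/16)u^2 + (3/4)u
Adding term by term: (3/32)u^2 - (1/8)u + 5

g(u) = (3/32)u^2 - (1/8)u + 5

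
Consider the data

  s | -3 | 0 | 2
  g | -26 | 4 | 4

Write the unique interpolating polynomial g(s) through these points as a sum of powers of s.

Newton's divided differences:
g[-3,0] = (4 - (-26)) / (0 - (-3)) = 10
g[0,2] = (4 - 4) / (2 - 0) = 0
g[-3,0,2] = (0 - 10) / (2 - (-3)) = -2
g(s) = -26 + 10·(s + 3) + (-2)·(s + 3)s
Expanding: g(s) = -2s^2 + 4s + 4

g(s) = -2s^2 + 4s + 4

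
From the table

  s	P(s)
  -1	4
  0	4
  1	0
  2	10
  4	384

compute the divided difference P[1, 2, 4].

59

P[1,2] = (10 - 0) / (2 - 1) = 10
P[2,4] = (384 - 10) / (4 - 2) = 187
P[1,2,4] = (187 - 10) / (4 - 1) = 59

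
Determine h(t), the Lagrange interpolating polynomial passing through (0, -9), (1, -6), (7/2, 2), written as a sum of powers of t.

L_0(t) = (t - 1)(t - 7/2) / [7/2] = (2/7)t^2 - (9/7)t + 1
L_1(t) = t(t - 7/2) / [-5/2] = -(2/5)t^2 + (7/5)t
L_2(t) = t(t - 1) / [35/4] = (4/35)t^2 - (4/35)t
h(t) = (-9)·L_0 + (-6)·L_1 + 2·L_2
  (-9)·L_0(t) = -(18/7)t^2 + (81/7)t - 9
  (-6)·L_1(t) = (12/5)t^2 - (42/5)t
  2·L_2(t) = (8/35)t^2 - (8/35)t
Adding term by term: (2/35)t^2 + (103/35)t - 9

h(t) = (2/35)t^2 + (103/35)t - 9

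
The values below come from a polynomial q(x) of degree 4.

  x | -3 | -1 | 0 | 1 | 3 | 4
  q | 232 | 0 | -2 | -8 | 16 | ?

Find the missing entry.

The 5 known values determine q uniquely (degree ≤ 4).
Evaluate each Lagrange basis at x = 4:
L_0(4) = (5)·(4)·(3)·(1)/[(-2)·(-3)·(-4)·(-6)] = 5/12
L_1(4) = (7)·(4)·(3)·(1)/[(2)·(-1)·(-2)·(-4)] = -21/4
L_2(4) = (7)·(5)·(3)·(1)/[(3)·(1)·(-1)·(-3)] = 35/3
L_3(4) = (7)·(5)·(4)·(1)/[(4)·(2)·(1)·(-2)] = -35/4
L_4(4) = (7)·(5)·(4)·(3)/[(6)·(4)·(3)·(2)] = 35/12
Sum: 232·(5/12) + 0 + (-2)·(35/3) + (-8)·(-35/4) + 16·(35/12) = 190

190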